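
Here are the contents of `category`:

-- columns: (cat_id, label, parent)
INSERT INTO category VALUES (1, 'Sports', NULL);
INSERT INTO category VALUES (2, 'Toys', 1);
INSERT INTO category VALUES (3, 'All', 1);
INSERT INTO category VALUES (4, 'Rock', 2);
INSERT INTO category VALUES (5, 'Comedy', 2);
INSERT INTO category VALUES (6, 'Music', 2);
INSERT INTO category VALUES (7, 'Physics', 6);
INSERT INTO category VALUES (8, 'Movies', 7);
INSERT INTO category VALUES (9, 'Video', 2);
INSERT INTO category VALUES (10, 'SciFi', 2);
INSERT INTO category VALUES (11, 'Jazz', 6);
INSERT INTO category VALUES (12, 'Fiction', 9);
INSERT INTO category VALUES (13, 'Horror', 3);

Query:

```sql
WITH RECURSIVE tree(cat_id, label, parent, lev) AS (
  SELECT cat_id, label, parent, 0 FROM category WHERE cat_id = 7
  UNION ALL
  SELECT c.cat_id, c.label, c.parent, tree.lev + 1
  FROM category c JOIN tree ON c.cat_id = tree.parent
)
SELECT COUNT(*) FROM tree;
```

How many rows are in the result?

4

Base: cat_id=7 (Physics), parent=6, lev 0.
Iteration 1: join on cat_id=6 -> Music (id 6, parent=2, lev 1).
Iteration 2: join on cat_id=2 -> Toys (id 2, parent=1, lev 2).
Iteration 3: join on cat_id=1 -> Sports (id 1, parent=NULL, lev 3).
Iteration 4: parent is NULL; no match; recursion stops.
Total rows emitted: 4.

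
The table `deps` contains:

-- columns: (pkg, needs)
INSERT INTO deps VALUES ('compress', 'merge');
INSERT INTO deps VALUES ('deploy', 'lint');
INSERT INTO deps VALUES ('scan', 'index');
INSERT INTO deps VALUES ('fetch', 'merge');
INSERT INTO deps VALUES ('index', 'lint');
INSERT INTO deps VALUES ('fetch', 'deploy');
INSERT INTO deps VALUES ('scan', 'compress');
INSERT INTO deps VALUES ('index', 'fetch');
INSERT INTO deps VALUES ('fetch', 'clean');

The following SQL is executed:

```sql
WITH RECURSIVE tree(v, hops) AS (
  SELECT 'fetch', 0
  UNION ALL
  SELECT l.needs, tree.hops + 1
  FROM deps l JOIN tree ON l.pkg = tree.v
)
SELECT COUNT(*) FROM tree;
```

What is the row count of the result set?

Base: (fetch, hops=0).
Iteration 1: edges from {fetch} -> (clean, hops=1), (deploy, hops=1), (merge, hops=1).
Iteration 2: edges from {clean,deploy,merge} -> (lint, hops=2).
Iteration 3: no outgoing edges from {lint}; recursion stops.
Total rows emitted: 5.

5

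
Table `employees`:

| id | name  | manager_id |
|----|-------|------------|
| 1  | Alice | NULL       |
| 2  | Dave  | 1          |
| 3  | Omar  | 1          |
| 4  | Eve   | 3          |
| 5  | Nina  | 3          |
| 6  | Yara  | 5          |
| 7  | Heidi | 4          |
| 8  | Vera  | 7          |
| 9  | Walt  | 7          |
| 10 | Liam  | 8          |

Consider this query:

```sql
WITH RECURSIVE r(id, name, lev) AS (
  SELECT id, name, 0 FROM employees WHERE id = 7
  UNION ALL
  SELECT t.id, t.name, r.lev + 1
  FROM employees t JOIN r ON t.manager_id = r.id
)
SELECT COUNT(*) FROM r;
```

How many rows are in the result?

Base: id=7 (Heidi) at lev 0.
Iteration 1: rows with manager_id in {7} -> Vera (id 8, lev 1), Walt (id 9, lev 1).
Iteration 2: rows with manager_id in {8,9} -> Liam (id 10, lev 2).
Iteration 3: no rows with manager_id in {10}; recursion stops.
Total rows emitted: 4.

4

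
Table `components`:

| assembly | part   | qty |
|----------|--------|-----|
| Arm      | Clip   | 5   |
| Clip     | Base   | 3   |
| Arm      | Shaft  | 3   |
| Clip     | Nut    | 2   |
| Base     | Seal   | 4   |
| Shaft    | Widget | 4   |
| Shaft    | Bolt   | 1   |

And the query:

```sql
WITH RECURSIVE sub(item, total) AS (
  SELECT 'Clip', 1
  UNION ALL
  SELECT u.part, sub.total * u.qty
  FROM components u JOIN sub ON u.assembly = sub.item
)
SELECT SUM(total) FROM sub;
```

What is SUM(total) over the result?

18

Base: (Clip, total=1).
Iteration 1: components of {Clip} -> Base = 1*3 = 3, Nut = 1*2 = 2.
Iteration 2: components of {Base,Nut} -> Seal = 3*4 = 12.
Iteration 3: no further components; recursion stops.
SUM(total) = 1 + 3 + 2 + 12 = 18.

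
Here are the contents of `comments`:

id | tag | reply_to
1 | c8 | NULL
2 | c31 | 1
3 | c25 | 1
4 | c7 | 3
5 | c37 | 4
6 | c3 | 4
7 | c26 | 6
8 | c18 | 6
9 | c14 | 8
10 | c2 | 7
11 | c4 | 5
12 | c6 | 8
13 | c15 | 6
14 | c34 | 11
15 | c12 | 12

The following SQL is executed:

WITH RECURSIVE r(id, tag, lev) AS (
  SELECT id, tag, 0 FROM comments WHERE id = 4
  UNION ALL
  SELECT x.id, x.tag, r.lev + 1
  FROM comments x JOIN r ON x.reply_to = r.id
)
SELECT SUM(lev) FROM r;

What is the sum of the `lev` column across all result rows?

Base: id=4 (c7) at lev 0.
Iteration 1: rows with reply_to in {4} -> c37 (id 5, lev 1), c3 (id 6, lev 1).
Iteration 2: rows with reply_to in {5,6} -> c26 (id 7, lev 2), c18 (id 8, lev 2), c4 (id 11, lev 2), c15 (id 13, lev 2).
Iteration 3: rows with reply_to in {7,8,11,13} -> c14 (id 9, lev 3), c2 (id 10, lev 3), c6 (id 12, lev 3), c34 (id 14, lev 3).
Iteration 4: rows with reply_to in {9,10,12,14} -> c12 (id 15, lev 4).
Iteration 5: no rows with reply_to in {15}; recursion stops.
SUM(lev) = 0 + 1 + 1 + 2 + 2 + 2 + 2 + 3 + 3 + 3 + 3 + 4 = 26.

26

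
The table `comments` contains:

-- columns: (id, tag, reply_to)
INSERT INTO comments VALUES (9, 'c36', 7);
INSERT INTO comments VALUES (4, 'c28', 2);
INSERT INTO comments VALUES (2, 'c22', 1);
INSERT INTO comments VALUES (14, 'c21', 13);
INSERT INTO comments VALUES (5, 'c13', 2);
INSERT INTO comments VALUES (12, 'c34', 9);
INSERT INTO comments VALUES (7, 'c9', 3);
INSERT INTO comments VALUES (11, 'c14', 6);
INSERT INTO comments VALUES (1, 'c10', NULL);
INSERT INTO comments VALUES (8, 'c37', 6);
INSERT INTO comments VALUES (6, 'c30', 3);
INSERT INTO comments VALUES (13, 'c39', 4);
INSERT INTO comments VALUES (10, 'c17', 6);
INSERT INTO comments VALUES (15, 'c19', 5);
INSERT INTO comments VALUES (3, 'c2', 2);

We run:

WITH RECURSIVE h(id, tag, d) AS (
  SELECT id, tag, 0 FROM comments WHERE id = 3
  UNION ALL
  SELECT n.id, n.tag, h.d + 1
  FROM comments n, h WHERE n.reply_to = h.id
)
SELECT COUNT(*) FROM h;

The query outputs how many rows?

Base: id=3 (c2) at d 0.
Iteration 1: rows with reply_to in {3} -> c30 (id 6, d 1), c9 (id 7, d 1).
Iteration 2: rows with reply_to in {6,7} -> c37 (id 8, d 2), c36 (id 9, d 2), c17 (id 10, d 2), c14 (id 11, d 2).
Iteration 3: rows with reply_to in {8,9,10,11} -> c34 (id 12, d 3).
Iteration 4: no rows with reply_to in {12}; recursion stops.
Total rows emitted: 8.

8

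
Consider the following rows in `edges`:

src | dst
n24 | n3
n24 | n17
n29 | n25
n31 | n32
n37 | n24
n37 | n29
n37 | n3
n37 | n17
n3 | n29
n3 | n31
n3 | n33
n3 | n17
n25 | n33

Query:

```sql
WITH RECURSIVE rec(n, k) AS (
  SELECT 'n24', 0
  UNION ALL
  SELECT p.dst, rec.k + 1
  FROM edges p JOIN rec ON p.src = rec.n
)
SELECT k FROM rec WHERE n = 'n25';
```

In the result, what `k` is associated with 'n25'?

Base: (n24, k=0).
Iteration 1: edges from {n24} -> (n17, k=1), (n3, k=1).
Iteration 2: edges from {n17,n3} -> (n17, k=2), (n29, k=2), (n31, k=2), (n33, k=2).
Iteration 3: edges from {n17,n29,n31,n33} -> (n25, k=3), (n32, k=3).
Iteration 4: edges from {n25,n32} -> (n33, k=4).
Iteration 5: no outgoing edges from {n33}; recursion stops.

3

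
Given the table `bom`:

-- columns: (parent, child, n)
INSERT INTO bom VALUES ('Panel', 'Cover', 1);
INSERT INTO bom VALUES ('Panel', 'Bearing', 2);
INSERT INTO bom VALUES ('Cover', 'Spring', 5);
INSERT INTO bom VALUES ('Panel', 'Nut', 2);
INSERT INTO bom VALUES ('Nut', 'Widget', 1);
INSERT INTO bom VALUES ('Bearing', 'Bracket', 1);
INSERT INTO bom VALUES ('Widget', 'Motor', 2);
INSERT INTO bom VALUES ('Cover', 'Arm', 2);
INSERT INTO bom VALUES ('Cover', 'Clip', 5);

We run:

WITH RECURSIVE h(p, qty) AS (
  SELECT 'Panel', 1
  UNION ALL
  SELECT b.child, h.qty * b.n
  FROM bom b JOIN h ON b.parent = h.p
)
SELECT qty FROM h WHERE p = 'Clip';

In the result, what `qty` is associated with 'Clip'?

Base: (Panel, qty=1).
Iteration 1: components of {Panel} -> Bearing = 1*2 = 2, Cover = 1*1 = 1, Nut = 1*2 = 2.
Iteration 2: components of {Bearing,Cover,Nut} -> Arm = 1*2 = 2, Bracket = 2*1 = 2, Clip = 1*5 = 5, Spring = 1*5 = 5, Widget = 2*1 = 2.
Iteration 3: components of {Arm,Bracket,Clip,Spring,Widget} -> Motor = 2*2 = 4.
Iteration 4: no further components; recursion stops.

5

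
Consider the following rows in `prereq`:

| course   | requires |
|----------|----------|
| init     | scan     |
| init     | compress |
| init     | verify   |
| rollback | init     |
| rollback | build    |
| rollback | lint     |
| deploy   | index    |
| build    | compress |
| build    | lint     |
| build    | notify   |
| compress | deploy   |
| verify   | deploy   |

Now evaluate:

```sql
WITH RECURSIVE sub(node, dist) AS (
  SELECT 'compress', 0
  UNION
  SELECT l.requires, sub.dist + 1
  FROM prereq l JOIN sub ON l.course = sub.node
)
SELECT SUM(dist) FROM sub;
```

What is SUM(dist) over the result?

3

Base: (compress, dist=0).
Iteration 1: edges from {compress} -> (deploy, dist=1).
Iteration 2: edges from {deploy} -> (index, dist=2).
Iteration 3: no outgoing edges from {index}; recursion stops.
SUM(dist) = 0 + 1 + 2 = 3.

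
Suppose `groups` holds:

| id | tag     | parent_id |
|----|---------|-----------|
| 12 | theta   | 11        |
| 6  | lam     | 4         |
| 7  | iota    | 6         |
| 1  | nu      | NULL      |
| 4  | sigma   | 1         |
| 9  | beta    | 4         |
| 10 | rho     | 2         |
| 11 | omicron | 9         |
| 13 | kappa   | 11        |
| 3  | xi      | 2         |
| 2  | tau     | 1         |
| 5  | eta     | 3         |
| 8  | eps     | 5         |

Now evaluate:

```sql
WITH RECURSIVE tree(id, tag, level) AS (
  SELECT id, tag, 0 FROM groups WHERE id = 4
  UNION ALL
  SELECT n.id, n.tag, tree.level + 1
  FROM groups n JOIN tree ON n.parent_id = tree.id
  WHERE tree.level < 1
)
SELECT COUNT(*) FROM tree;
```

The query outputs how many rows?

3

Base: id=4 (sigma) at level 0.
Iteration 1: rows with parent_id in {4} -> lam (id 6, level 1), beta (id 9, level 1).
Iteration 2: level < 1 fails for all current rows; recursion stops.
Total rows emitted: 3.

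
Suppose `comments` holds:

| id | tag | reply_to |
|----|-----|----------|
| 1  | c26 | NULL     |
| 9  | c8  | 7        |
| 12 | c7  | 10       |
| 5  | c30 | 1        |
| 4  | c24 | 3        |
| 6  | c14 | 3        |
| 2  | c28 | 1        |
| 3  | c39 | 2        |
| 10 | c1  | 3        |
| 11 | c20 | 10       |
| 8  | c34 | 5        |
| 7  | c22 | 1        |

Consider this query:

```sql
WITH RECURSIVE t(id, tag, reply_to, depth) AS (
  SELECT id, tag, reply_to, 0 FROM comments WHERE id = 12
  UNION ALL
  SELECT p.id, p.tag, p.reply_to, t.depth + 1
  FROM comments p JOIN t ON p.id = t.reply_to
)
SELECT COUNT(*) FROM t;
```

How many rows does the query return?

5

Base: id=12 (c7), reply_to=10, depth 0.
Iteration 1: join on id=10 -> c1 (id 10, reply_to=3, depth 1).
Iteration 2: join on id=3 -> c39 (id 3, reply_to=2, depth 2).
Iteration 3: join on id=2 -> c28 (id 2, reply_to=1, depth 3).
Iteration 4: join on id=1 -> c26 (id 1, reply_to=NULL, depth 4).
Iteration 5: reply_to is NULL; no match; recursion stops.
Total rows emitted: 5.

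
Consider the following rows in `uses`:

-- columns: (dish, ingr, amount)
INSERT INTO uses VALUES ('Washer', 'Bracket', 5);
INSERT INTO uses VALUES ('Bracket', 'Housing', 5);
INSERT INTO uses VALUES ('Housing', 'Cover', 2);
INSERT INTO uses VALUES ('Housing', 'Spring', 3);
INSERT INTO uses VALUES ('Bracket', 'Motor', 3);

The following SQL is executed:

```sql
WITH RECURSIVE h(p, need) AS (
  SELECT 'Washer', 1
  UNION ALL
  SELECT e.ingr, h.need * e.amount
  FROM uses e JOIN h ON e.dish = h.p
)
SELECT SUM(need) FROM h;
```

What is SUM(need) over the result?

Base: (Washer, need=1).
Iteration 1: components of {Washer} -> Bracket = 1*5 = 5.
Iteration 2: components of {Bracket} -> Housing = 5*5 = 25, Motor = 5*3 = 15.
Iteration 3: components of {Housing,Motor} -> Cover = 25*2 = 50, Spring = 25*3 = 75.
Iteration 4: no further components; recursion stops.
SUM(need) = 1 + 5 + 25 + 15 + 50 + 75 = 171.

171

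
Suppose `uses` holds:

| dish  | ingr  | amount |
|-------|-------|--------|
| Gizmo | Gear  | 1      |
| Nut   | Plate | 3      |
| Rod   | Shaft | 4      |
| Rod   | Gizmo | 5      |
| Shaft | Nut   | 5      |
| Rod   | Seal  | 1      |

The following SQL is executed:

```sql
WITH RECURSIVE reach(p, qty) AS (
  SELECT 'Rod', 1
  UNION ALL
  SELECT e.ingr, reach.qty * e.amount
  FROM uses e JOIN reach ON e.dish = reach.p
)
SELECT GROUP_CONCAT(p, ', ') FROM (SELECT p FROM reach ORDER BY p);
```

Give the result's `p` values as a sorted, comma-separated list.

Base: (Rod, qty=1).
Iteration 1: components of {Rod} -> Gizmo = 1*5 = 5, Seal = 1*1 = 1, Shaft = 1*4 = 4.
Iteration 2: components of {Gizmo,Seal,Shaft} -> Gear = 5*1 = 5, Nut = 4*5 = 20.
Iteration 3: components of {Gear,Nut} -> Plate = 20*3 = 60.
Iteration 4: no further components; recursion stops.

Gear, Gizmo, Nut, Plate, Rod, Seal, Shaft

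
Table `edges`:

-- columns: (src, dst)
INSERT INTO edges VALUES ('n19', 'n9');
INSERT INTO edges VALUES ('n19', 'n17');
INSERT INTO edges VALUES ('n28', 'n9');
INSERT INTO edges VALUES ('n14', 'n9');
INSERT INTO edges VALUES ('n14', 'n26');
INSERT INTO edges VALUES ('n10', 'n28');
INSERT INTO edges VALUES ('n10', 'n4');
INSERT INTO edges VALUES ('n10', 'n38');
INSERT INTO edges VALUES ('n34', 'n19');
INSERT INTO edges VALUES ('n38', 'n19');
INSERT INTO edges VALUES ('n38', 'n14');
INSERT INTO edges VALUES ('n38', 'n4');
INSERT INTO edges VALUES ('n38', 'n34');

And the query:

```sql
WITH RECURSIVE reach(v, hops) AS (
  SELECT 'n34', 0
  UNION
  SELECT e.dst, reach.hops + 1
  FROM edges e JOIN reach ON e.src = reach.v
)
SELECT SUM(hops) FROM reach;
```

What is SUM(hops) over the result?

Base: (n34, hops=0).
Iteration 1: edges from {n34} -> (n19, hops=1).
Iteration 2: edges from {n19} -> (n17, hops=2), (n9, hops=2).
Iteration 3: no outgoing edges from {n17,n9}; recursion stops.
SUM(hops) = 0 + 1 + 2 + 2 = 5.

5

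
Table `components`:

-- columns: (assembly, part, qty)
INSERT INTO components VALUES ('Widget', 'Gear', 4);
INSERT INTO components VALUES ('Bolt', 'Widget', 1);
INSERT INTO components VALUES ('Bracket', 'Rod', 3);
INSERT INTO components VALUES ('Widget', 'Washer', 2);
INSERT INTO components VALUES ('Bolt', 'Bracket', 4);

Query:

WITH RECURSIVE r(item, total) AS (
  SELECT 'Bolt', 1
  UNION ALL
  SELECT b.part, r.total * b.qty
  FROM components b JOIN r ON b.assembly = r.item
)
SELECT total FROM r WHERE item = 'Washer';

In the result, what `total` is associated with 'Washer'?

Base: (Bolt, total=1).
Iteration 1: components of {Bolt} -> Bracket = 1*4 = 4, Widget = 1*1 = 1.
Iteration 2: components of {Bracket,Widget} -> Gear = 1*4 = 4, Rod = 4*3 = 12, Washer = 1*2 = 2.
Iteration 3: no further components; recursion stops.

2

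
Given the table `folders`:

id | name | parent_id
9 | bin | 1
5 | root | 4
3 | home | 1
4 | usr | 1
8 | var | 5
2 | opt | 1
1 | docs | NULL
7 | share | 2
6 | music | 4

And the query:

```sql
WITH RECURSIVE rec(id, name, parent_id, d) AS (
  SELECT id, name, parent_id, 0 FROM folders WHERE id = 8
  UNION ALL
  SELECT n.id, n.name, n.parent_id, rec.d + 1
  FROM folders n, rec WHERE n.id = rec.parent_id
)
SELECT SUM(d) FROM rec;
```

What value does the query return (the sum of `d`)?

6

Base: id=8 (var), parent_id=5, d 0.
Iteration 1: join on id=5 -> root (id 5, parent_id=4, d 1).
Iteration 2: join on id=4 -> usr (id 4, parent_id=1, d 2).
Iteration 3: join on id=1 -> docs (id 1, parent_id=NULL, d 3).
Iteration 4: parent_id is NULL; no match; recursion stops.
SUM(d) = 0 + 1 + 2 + 3 = 6.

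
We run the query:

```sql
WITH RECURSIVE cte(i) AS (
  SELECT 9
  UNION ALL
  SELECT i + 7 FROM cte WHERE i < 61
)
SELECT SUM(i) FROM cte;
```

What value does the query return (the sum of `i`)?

Base: i=9.
Iteration 1: 9 < 61 holds -> i = 9 + 7 = 16.
Iteration 2: 16 < 61 holds -> i = 16 + 7 = 23.
Iteration 3: 23 < 61 holds -> i = 23 + 7 = 30.
Iteration 4: 30 < 61 holds -> i = 30 + 7 = 37.
Iteration 5: 37 < 61 holds -> i = 37 + 7 = 44.
Iteration 6: 44 < 61 holds -> i = 44 + 7 = 51.
Iteration 7: 51 < 61 holds -> i = 51 + 7 = 58.
Iteration 8: 58 < 61 holds -> i = 58 + 7 = 65.
Iteration 9: 65 < 61 fails; recursion stops.
SUM(i) = 9 + 16 + 23 + 30 + 37 + 44 + 51 + 58 + 65 = 333.

333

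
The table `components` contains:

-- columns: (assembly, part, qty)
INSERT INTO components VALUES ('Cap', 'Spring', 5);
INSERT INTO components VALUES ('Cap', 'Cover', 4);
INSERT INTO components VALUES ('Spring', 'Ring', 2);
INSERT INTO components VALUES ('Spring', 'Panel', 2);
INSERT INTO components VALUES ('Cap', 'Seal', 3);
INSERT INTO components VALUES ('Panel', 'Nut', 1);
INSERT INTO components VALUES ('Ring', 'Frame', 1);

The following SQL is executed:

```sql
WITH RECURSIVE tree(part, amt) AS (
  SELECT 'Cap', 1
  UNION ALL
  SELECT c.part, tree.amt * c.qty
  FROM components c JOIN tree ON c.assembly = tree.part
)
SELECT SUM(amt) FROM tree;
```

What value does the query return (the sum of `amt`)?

53

Base: (Cap, amt=1).
Iteration 1: components of {Cap} -> Cover = 1*4 = 4, Seal = 1*3 = 3, Spring = 1*5 = 5.
Iteration 2: components of {Cover,Seal,Spring} -> Panel = 5*2 = 10, Ring = 5*2 = 10.
Iteration 3: components of {Panel,Ring} -> Frame = 10*1 = 10, Nut = 10*1 = 10.
Iteration 4: no further components; recursion stops.
SUM(amt) = 1 + 5 + 4 + 3 + 10 + 10 + 10 + 10 = 53.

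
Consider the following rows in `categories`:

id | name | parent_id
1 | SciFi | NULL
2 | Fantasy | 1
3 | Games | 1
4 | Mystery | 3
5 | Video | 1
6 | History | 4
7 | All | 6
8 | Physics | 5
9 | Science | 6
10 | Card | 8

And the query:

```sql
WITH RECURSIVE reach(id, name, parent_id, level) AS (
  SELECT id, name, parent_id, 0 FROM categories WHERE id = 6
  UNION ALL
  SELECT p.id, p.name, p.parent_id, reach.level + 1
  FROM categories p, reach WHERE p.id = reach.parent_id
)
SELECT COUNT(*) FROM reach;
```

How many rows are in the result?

Base: id=6 (History), parent_id=4, level 0.
Iteration 1: join on id=4 -> Mystery (id 4, parent_id=3, level 1).
Iteration 2: join on id=3 -> Games (id 3, parent_id=1, level 2).
Iteration 3: join on id=1 -> SciFi (id 1, parent_id=NULL, level 3).
Iteration 4: parent_id is NULL; no match; recursion stops.
Total rows emitted: 4.

4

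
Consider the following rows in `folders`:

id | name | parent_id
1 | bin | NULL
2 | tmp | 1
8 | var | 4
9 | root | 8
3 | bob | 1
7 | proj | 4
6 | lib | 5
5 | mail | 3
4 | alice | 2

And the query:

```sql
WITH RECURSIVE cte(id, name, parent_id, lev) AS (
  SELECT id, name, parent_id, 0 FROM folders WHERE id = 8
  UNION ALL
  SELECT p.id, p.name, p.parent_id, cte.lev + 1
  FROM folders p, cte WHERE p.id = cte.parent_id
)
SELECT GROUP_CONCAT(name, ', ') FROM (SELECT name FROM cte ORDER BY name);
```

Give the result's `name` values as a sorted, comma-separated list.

alice, bin, tmp, var

Base: id=8 (var), parent_id=4, lev 0.
Iteration 1: join on id=4 -> alice (id 4, parent_id=2, lev 1).
Iteration 2: join on id=2 -> tmp (id 2, parent_id=1, lev 2).
Iteration 3: join on id=1 -> bin (id 1, parent_id=NULL, lev 3).
Iteration 4: parent_id is NULL; no match; recursion stops.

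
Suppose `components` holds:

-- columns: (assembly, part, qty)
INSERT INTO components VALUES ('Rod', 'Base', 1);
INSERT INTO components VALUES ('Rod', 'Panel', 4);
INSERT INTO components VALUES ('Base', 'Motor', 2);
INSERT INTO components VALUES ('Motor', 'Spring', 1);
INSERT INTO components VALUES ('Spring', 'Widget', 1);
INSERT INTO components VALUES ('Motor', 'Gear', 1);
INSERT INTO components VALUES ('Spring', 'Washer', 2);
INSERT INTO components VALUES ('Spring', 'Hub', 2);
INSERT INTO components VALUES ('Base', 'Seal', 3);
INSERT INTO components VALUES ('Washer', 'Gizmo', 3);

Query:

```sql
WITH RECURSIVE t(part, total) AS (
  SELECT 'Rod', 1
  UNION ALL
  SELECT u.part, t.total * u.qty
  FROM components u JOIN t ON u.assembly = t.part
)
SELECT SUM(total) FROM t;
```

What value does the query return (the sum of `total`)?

Base: (Rod, total=1).
Iteration 1: components of {Rod} -> Base = 1*1 = 1, Panel = 1*4 = 4.
Iteration 2: components of {Base,Panel} -> Motor = 1*2 = 2, Seal = 1*3 = 3.
Iteration 3: components of {Motor,Seal} -> Gear = 2*1 = 2, Spring = 2*1 = 2.
Iteration 4: components of {Gear,Spring} -> Hub = 2*2 = 4, Washer = 2*2 = 4, Widget = 2*1 = 2.
Iteration 5: components of {Hub,Washer,Widget} -> Gizmo = 4*3 = 12.
Iteration 6: no further components; recursion stops.
SUM(total) = 1 + 1 + 4 + 2 + 3 + 2 + 2 + 2 + 4 + 4 + 12 = 37.

37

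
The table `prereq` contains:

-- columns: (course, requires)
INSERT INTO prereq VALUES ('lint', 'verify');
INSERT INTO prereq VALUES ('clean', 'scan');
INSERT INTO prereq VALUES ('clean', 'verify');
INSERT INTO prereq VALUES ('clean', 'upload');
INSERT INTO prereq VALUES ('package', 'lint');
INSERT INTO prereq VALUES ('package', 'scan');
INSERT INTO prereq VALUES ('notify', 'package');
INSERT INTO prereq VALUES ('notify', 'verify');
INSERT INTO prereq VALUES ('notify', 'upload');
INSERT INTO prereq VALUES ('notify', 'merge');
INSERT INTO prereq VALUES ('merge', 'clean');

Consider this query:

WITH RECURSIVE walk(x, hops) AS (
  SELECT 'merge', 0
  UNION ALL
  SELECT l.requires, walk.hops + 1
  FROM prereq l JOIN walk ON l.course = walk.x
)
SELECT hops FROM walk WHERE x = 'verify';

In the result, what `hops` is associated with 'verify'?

2

Base: (merge, hops=0).
Iteration 1: edges from {merge} -> (clean, hops=1).
Iteration 2: edges from {clean} -> (scan, hops=2), (upload, hops=2), (verify, hops=2).
Iteration 3: no outgoing edges from {scan,upload,verify}; recursion stops.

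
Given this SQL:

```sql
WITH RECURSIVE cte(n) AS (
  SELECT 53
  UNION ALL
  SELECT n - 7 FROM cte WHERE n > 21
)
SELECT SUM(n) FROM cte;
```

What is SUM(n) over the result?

Base: n=53.
Iteration 1: 53 > 21 holds -> n = 53 - 7 = 46.
Iteration 2: 46 > 21 holds -> n = 46 - 7 = 39.
Iteration 3: 39 > 21 holds -> n = 39 - 7 = 32.
Iteration 4: 32 > 21 holds -> n = 32 - 7 = 25.
Iteration 5: 25 > 21 holds -> n = 25 - 7 = 18.
Iteration 6: 18 > 21 fails; recursion stops.
SUM(n) = 53 + 46 + 39 + 32 + 25 + 18 = 213.

213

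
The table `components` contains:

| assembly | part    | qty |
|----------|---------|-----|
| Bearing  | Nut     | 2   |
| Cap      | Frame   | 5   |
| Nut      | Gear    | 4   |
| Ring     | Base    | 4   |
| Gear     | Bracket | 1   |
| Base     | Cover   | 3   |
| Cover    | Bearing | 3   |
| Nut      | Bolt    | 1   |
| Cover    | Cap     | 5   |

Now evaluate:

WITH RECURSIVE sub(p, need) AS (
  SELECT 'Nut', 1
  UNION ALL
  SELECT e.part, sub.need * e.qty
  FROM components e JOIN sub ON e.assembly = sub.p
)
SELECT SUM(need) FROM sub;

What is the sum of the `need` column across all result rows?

Base: (Nut, need=1).
Iteration 1: components of {Nut} -> Bolt = 1*1 = 1, Gear = 1*4 = 4.
Iteration 2: components of {Bolt,Gear} -> Bracket = 4*1 = 4.
Iteration 3: no further components; recursion stops.
SUM(need) = 1 + 1 + 4 + 4 = 10.

10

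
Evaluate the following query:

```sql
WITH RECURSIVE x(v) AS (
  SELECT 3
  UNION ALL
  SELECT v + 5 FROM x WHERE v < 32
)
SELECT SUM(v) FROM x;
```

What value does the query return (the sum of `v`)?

126

Base: v=3.
Iteration 1: 3 < 32 holds -> v = 3 + 5 = 8.
Iteration 2: 8 < 32 holds -> v = 8 + 5 = 13.
Iteration 3: 13 < 32 holds -> v = 13 + 5 = 18.
Iteration 4: 18 < 32 holds -> v = 18 + 5 = 23.
Iteration 5: 23 < 32 holds -> v = 23 + 5 = 28.
Iteration 6: 28 < 32 holds -> v = 28 + 5 = 33.
Iteration 7: 33 < 32 fails; recursion stops.
SUM(v) = 3 + 8 + 13 + 18 + 23 + 28 + 33 = 126.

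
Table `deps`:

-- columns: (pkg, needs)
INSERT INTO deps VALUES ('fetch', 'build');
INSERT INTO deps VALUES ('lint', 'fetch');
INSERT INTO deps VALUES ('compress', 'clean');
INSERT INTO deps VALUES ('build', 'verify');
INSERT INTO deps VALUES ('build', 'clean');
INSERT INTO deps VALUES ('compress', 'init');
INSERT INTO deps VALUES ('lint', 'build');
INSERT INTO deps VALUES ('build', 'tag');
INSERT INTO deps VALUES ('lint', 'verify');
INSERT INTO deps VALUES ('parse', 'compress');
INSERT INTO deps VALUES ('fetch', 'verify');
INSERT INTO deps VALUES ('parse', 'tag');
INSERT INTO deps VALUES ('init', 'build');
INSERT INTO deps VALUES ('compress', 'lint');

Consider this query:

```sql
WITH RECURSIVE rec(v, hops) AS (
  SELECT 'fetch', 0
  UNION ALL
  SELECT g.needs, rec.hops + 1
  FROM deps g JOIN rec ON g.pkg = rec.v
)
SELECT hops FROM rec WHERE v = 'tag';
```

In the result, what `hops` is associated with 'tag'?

Base: (fetch, hops=0).
Iteration 1: edges from {fetch} -> (build, hops=1), (verify, hops=1).
Iteration 2: edges from {build,verify} -> (clean, hops=2), (tag, hops=2), (verify, hops=2).
Iteration 3: no outgoing edges from {clean,tag,verify}; recursion stops.

2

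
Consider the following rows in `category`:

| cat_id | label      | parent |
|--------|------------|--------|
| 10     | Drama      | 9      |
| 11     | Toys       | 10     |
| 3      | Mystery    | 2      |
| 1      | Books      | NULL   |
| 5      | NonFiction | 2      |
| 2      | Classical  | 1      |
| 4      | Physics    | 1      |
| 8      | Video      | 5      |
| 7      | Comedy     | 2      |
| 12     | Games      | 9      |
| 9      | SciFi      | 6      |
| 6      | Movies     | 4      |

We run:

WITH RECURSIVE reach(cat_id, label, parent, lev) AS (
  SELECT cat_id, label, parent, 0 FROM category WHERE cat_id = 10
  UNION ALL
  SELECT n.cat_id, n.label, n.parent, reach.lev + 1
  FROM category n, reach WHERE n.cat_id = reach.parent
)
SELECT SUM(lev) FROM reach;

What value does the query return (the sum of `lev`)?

Base: cat_id=10 (Drama), parent=9, lev 0.
Iteration 1: join on cat_id=9 -> SciFi (id 9, parent=6, lev 1).
Iteration 2: join on cat_id=6 -> Movies (id 6, parent=4, lev 2).
Iteration 3: join on cat_id=4 -> Physics (id 4, parent=1, lev 3).
Iteration 4: join on cat_id=1 -> Books (id 1, parent=NULL, lev 4).
Iteration 5: parent is NULL; no match; recursion stops.
SUM(lev) = 0 + 1 + 2 + 3 + 4 = 10.

10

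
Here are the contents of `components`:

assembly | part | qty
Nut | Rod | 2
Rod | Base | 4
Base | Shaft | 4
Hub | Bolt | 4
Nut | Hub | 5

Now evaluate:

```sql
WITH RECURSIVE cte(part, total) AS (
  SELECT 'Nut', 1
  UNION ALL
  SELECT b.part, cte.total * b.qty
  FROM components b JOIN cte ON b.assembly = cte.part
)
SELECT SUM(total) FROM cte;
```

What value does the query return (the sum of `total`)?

68

Base: (Nut, total=1).
Iteration 1: components of {Nut} -> Hub = 1*5 = 5, Rod = 1*2 = 2.
Iteration 2: components of {Hub,Rod} -> Base = 2*4 = 8, Bolt = 5*4 = 20.
Iteration 3: components of {Base,Bolt} -> Shaft = 8*4 = 32.
Iteration 4: no further components; recursion stops.
SUM(total) = 1 + 2 + 5 + 8 + 20 + 32 = 68.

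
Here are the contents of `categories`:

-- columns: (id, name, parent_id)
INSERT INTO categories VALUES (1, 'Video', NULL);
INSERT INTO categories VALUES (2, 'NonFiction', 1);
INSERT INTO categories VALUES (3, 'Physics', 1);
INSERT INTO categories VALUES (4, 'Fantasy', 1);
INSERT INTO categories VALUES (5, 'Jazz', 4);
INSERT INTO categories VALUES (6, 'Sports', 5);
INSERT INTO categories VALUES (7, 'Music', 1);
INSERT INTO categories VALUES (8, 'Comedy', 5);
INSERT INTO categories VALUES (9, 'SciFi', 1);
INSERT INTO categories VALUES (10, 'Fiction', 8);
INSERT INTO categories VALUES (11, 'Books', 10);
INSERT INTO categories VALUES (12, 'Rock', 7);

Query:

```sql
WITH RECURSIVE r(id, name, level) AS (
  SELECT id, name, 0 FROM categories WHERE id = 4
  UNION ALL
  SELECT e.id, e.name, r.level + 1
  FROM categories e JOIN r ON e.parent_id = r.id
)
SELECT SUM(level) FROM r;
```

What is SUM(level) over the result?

Base: id=4 (Fantasy) at level 0.
Iteration 1: rows with parent_id in {4} -> Jazz (id 5, level 1).
Iteration 2: rows with parent_id in {5} -> Sports (id 6, level 2), Comedy (id 8, level 2).
Iteration 3: rows with parent_id in {6,8} -> Fiction (id 10, level 3).
Iteration 4: rows with parent_id in {10} -> Books (id 11, level 4).
Iteration 5: no rows with parent_id in {11}; recursion stops.
SUM(level) = 0 + 1 + 2 + 2 + 3 + 4 = 12.

12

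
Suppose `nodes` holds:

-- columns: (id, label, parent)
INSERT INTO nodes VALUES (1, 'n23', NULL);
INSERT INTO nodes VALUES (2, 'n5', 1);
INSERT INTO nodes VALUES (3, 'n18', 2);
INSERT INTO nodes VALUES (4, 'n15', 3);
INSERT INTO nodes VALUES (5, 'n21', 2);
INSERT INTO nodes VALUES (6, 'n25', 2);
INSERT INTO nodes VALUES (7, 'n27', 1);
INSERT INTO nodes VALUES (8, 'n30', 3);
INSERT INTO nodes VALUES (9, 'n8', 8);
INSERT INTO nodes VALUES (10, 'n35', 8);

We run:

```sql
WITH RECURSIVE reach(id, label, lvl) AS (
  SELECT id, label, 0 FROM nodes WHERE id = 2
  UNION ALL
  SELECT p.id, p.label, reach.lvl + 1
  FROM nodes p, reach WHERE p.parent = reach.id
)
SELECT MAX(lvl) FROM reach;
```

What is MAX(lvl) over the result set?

Base: id=2 (n5) at lvl 0.
Iteration 1: rows with parent in {2} -> n18 (id 3, lvl 1), n21 (id 5, lvl 1), n25 (id 6, lvl 1).
Iteration 2: rows with parent in {3,5,6} -> n15 (id 4, lvl 2), n30 (id 8, lvl 2).
Iteration 3: rows with parent in {4,8} -> n8 (id 9, lvl 3), n35 (id 10, lvl 3).
Iteration 4: no rows with parent in {9,10}; recursion stops.
lvl values: 0, 1, 1, 1, 2, 2, 3, 3; the maximum is 3.

3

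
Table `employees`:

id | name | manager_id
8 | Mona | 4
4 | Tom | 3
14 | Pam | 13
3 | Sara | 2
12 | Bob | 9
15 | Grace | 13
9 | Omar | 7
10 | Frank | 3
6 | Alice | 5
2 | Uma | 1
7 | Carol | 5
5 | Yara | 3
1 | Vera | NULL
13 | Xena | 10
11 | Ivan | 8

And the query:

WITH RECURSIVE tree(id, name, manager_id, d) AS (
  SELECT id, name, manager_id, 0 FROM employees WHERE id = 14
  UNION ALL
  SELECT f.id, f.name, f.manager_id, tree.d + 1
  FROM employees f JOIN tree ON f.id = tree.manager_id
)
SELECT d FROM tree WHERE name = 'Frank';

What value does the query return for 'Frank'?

Base: id=14 (Pam), manager_id=13, d 0.
Iteration 1: join on id=13 -> Xena (id 13, manager_id=10, d 1).
Iteration 2: join on id=10 -> Frank (id 10, manager_id=3, d 2).
Iteration 3: join on id=3 -> Sara (id 3, manager_id=2, d 3).
Iteration 4: join on id=2 -> Uma (id 2, manager_id=1, d 4).
Iteration 5: join on id=1 -> Vera (id 1, manager_id=NULL, d 5).
Iteration 6: manager_id is NULL; no match; recursion stops.

2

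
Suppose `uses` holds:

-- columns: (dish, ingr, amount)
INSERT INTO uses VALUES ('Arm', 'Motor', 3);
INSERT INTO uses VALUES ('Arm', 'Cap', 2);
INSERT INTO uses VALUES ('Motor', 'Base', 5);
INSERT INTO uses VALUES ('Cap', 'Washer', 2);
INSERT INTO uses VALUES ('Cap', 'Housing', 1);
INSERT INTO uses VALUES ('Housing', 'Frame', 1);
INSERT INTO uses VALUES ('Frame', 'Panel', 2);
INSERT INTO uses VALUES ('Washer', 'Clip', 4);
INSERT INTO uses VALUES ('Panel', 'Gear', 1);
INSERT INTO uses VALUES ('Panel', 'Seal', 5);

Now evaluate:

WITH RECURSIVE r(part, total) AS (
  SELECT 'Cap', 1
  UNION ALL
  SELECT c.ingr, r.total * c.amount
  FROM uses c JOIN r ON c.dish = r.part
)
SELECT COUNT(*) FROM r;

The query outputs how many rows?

8

Base: (Cap, total=1).
Iteration 1: components of {Cap} -> Housing = 1*1 = 1, Washer = 1*2 = 2.
Iteration 2: components of {Housing,Washer} -> Clip = 2*4 = 8, Frame = 1*1 = 1.
Iteration 3: components of {Clip,Frame} -> Panel = 1*2 = 2.
Iteration 4: components of {Panel} -> Gear = 2*1 = 2, Seal = 2*5 = 10.
Iteration 5: no further components; recursion stops.
Total rows emitted: 8.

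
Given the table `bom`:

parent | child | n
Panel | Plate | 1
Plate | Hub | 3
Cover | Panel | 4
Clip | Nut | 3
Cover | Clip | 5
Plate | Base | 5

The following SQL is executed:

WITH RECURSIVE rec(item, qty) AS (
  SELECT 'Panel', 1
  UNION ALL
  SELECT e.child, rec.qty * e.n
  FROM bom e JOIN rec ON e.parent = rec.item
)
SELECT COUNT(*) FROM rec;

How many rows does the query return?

4

Base: (Panel, qty=1).
Iteration 1: components of {Panel} -> Plate = 1*1 = 1.
Iteration 2: components of {Plate} -> Base = 1*5 = 5, Hub = 1*3 = 3.
Iteration 3: no further components; recursion stops.
Total rows emitted: 4.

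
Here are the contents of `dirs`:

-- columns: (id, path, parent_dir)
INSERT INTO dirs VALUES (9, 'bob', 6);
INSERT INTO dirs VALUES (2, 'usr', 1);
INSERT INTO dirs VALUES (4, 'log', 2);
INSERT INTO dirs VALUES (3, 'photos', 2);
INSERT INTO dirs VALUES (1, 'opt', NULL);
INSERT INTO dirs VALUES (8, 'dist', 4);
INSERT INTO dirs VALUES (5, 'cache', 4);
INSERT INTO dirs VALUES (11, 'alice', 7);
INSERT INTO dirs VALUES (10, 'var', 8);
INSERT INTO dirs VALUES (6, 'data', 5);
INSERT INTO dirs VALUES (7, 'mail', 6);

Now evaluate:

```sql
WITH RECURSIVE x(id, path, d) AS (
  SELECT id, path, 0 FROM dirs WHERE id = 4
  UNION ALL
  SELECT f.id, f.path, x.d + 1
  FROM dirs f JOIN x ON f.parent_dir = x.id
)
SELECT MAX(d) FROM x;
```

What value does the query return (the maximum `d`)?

4

Base: id=4 (log) at d 0.
Iteration 1: rows with parent_dir in {4} -> cache (id 5, d 1), dist (id 8, d 1).
Iteration 2: rows with parent_dir in {5,8} -> data (id 6, d 2), var (id 10, d 2).
Iteration 3: rows with parent_dir in {6,10} -> mail (id 7, d 3), bob (id 9, d 3).
Iteration 4: rows with parent_dir in {7,9} -> alice (id 11, d 4).
Iteration 5: no rows with parent_dir in {11}; recursion stops.
d values: 0, 1, 1, 2, 2, 3, 3, 4; the maximum is 4.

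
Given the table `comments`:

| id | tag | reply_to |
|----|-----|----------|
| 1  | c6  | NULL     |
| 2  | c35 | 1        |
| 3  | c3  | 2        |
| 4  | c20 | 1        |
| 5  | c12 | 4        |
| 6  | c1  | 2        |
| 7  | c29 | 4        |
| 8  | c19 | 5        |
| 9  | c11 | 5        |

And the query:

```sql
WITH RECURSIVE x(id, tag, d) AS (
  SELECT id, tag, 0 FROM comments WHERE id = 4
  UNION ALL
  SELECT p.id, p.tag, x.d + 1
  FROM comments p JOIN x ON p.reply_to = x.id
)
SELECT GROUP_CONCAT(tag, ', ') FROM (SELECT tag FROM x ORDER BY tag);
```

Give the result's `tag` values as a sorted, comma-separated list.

c11, c12, c19, c20, c29

Base: id=4 (c20) at d 0.
Iteration 1: rows with reply_to in {4} -> c12 (id 5, d 1), c29 (id 7, d 1).
Iteration 2: rows with reply_to in {5,7} -> c19 (id 8, d 2), c11 (id 9, d 2).
Iteration 3: no rows with reply_to in {8,9}; recursion stops.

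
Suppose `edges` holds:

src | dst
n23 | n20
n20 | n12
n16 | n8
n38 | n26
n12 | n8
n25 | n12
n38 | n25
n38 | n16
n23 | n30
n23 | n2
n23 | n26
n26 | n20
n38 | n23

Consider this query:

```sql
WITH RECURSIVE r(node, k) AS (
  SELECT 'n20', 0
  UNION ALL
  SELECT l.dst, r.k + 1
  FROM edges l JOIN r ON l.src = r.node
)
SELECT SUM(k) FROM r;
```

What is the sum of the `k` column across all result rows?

3

Base: (n20, k=0).
Iteration 1: edges from {n20} -> (n12, k=1).
Iteration 2: edges from {n12} -> (n8, k=2).
Iteration 3: no outgoing edges from {n8}; recursion stops.
SUM(k) = 0 + 1 + 2 = 3.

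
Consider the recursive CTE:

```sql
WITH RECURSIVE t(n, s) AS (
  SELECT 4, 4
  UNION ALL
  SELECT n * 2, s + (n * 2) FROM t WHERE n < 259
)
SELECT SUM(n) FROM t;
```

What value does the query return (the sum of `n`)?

1020

Base: n=4, s=4.
Iteration 1: 4 < 259 holds -> n = 4 * 2 = 8, s = 4 + 8 = 12.
Iteration 2: 8 < 259 holds -> n = 8 * 2 = 16, s = 12 + 16 = 28.
Iteration 3: 16 < 259 holds -> n = 16 * 2 = 32, s = 28 + 32 = 60.
Iteration 4: 32 < 259 holds -> n = 32 * 2 = 64, s = 60 + 64 = 124.
Iteration 5: 64 < 259 holds -> n = 64 * 2 = 128, s = 124 + 128 = 252.
Iteration 6: 128 < 259 holds -> n = 128 * 2 = 256, s = 252 + 256 = 508.
Iteration 7: 256 < 259 holds -> n = 256 * 2 = 512, s = 508 + 512 = 1020.
Iteration 8: 512 < 259 fails; recursion stops.
SUM(n) = 4 + 8 + 16 + 32 + 64 + 128 + 256 + 512 = 1020.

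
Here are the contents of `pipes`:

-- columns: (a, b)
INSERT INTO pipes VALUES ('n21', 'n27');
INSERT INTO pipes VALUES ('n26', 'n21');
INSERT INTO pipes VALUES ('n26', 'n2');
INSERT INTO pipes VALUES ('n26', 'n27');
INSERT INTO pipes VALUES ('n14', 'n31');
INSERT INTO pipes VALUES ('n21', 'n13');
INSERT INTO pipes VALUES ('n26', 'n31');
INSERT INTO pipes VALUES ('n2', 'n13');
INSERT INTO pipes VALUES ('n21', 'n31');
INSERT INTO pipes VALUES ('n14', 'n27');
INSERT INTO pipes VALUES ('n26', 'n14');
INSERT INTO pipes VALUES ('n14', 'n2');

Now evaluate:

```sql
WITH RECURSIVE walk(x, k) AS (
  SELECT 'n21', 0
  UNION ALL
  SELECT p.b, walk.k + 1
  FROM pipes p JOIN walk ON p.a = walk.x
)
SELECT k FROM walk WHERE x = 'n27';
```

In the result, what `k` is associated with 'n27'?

Base: (n21, k=0).
Iteration 1: edges from {n21} -> (n13, k=1), (n27, k=1), (n31, k=1).
Iteration 2: no outgoing edges from {n13,n27,n31}; recursion stops.

1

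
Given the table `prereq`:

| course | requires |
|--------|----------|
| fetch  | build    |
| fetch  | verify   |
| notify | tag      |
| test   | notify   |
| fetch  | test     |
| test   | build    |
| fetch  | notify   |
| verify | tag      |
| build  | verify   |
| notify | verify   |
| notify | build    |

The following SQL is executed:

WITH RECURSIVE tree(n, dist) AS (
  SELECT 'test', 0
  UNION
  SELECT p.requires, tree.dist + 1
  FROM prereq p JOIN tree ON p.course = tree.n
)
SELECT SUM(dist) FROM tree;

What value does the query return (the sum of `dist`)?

Base: (test, dist=0).
Iteration 1: edges from {test} -> (build, dist=1), (notify, dist=1).
Iteration 2: edges from {build,notify} -> (build, dist=2), (tag, dist=2), (verify, dist=2). [UNION drops 1 duplicate row(s)]
Iteration 3: edges from {build,tag,verify} -> (tag, dist=3), (verify, dist=3).
Iteration 4: edges from {tag,verify} -> (tag, dist=4).
Iteration 5: no outgoing edges from {tag}; recursion stops.
SUM(dist) = 0 + 1 + 1 + 2 + 2 + 2 + 3 + 3 + 4 = 18.

18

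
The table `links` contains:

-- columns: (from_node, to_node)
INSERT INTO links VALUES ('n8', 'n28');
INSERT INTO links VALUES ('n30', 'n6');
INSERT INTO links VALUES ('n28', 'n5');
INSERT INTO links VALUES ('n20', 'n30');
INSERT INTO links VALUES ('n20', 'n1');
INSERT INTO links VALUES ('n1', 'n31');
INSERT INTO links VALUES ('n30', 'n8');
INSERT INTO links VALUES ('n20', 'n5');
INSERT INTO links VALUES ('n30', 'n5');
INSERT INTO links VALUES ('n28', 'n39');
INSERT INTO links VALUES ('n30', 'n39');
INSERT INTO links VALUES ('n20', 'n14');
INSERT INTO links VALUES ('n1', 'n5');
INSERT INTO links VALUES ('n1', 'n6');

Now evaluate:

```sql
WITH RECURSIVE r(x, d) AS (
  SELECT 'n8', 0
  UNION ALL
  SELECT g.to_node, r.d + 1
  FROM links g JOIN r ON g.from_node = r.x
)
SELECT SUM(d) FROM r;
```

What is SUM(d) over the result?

Base: (n8, d=0).
Iteration 1: edges from {n8} -> (n28, d=1).
Iteration 2: edges from {n28} -> (n39, d=2), (n5, d=2).
Iteration 3: no outgoing edges from {n39,n5}; recursion stops.
SUM(d) = 0 + 1 + 2 + 2 = 5.

5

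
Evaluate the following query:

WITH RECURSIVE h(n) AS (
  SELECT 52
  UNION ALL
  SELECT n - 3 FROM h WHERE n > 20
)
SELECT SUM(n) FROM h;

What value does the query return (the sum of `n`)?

Base: n=52.
Iteration 1: 52 > 20 holds -> n = 52 - 3 = 49.
Iteration 2: 49 > 20 holds -> n = 49 - 3 = 46.
Iteration 3: 46 > 20 holds -> n = 46 - 3 = 43.
Iteration 4: 43 > 20 holds -> n = 43 - 3 = 40.
Iteration 5: 40 > 20 holds -> n = 40 - 3 = 37.
Iteration 6: 37 > 20 holds -> n = 37 - 3 = 34.
Iteration 7: 34 > 20 holds -> n = 34 - 3 = 31.
Iteration 8: 31 > 20 holds -> n = 31 - 3 = 28.
Iteration 9: 28 > 20 holds -> n = 28 - 3 = 25.
Iteration 10: 25 > 20 holds -> n = 25 - 3 = 22.
Iteration 11: 22 > 20 holds -> n = 22 - 3 = 19.
Iteration 12: 19 > 20 fails; recursion stops.
SUM(n) = 52 + 49 + 46 + 43 + 40 + 37 + 34 + 31 + 28 + 25 + 22 + 19 = 426.

426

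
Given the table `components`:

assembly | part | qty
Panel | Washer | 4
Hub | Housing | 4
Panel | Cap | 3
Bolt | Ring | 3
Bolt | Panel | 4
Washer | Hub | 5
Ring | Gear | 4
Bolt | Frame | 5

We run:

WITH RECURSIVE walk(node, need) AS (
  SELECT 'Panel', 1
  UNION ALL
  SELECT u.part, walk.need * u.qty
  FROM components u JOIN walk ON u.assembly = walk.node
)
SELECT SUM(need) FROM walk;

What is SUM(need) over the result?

108

Base: (Panel, need=1).
Iteration 1: components of {Panel} -> Cap = 1*3 = 3, Washer = 1*4 = 4.
Iteration 2: components of {Cap,Washer} -> Hub = 4*5 = 20.
Iteration 3: components of {Hub} -> Housing = 20*4 = 80.
Iteration 4: no further components; recursion stops.
SUM(need) = 1 + 3 + 4 + 20 + 80 = 108.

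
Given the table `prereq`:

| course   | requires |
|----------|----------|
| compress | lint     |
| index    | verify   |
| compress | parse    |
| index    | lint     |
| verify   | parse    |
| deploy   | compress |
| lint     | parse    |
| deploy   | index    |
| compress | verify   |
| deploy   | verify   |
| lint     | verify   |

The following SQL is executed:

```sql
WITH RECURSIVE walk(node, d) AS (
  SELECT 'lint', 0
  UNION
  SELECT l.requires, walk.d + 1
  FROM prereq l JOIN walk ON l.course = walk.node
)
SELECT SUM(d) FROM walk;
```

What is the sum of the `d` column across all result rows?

Base: (lint, d=0).
Iteration 1: edges from {lint} -> (parse, d=1), (verify, d=1).
Iteration 2: edges from {parse,verify} -> (parse, d=2).
Iteration 3: no outgoing edges from {parse}; recursion stops.
SUM(d) = 0 + 1 + 1 + 2 = 4.

4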